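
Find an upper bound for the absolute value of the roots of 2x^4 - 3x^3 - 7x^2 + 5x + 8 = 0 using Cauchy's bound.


Cauchy's bound: all roots r satisfy |r| <= 1 + max(|a_i/a_n|) for i = 0,...,n-1
where a_n is the leading coefficient.

Coefficients: [2, -3, -7, 5, 8]
Leading coefficient a_n = 2
Ratios |a_i/a_n|: 3/2, 7/2, 5/2, 4
Maximum ratio: 4
Cauchy's bound: |r| <= 1 + 4 = 5

Upper bound = 5


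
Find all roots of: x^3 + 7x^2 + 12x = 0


The constant term is 0, so x = 0 is a root. Factor out x:
  x^2 + 7x + 12 = 0
Solve the quadratic x^2 + 7x + 12 = 0: discriminant = 7^2 - 4(1)(12) = 49 - 48 = 1.
sqrt(1) = 1, so x = (-7 ± 1)/2: x = -3 or x = -4.
Collecting all roots found:

x = -4, x = -3, x = 0


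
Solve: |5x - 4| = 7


An absolute value equation |expr| = 7 gives two cases:
Case 1: 5x - 4 = 7
  5x = 11, so x = 11/5
Case 2: 5x - 4 = -7
  5x = -3, so x = -3/5

x = -3/5, x = 11/5


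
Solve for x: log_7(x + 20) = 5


Convert to exponential form: x + 20 = 7^5 = 16807
x = 16807 - 20 = 16787
Check: log_7(16787 + 20) = log_7(16807) = log_7(16807) = 5 ✓

x = 16787


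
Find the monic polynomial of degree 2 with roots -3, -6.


A monic polynomial with roots -3, -6 is:
p(x) = (x + 3)(x + 6)
After multiplying by (x + 3): x + 3
After multiplying by (x + 6): x^2 + 9x + 18

x^2 + 9x + 18


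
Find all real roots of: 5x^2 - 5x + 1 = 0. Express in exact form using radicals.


Using the quadratic formula: x = (-b ± sqrt(b^2 - 4ac)) / (2a)
Here a = 5, b = -5, c = 1
Discriminant = b^2 - 4ac = (-5)^2 - 4(5)(1) = 25 - 20 = 5
Since discriminant = 5 > 0, there are two real roots.
x = (5 ± sqrt(5)) / 10
Numerically: x ≈ 0.7236 or x ≈ 0.2764

x = (5 + sqrt(5)) / 10 or x = (5 - sqrt(5)) / 10


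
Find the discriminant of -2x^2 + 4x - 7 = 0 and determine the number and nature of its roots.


For ax^2 + bx + c = 0, discriminant D = b^2 - 4ac
Here a = -2, b = 4, c = -7
D = (4)^2 - 4(-2)(-7) = 16 - 56 = -40

D = -40 < 0
The equation has no real roots (2 complex conjugate roots).

Discriminant = -40, no real roots (2 complex conjugate roots)


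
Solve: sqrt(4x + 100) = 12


Square both sides: 4x + 100 = 12^2 = 144
4x = 144 - 100 = 44
x = 11
Check: sqrt(4*11 + 100) = sqrt(144) = 12 ✓

x = 11


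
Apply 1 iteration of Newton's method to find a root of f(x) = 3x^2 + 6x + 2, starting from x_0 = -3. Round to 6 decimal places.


Newton's method: x_(n+1) = x_n - f(x_n)/f'(x_n)
f(x) = 3x^2 + 6x + 2
f'(x) = 6x + 6

Iteration 1:
  f(-3.000000) = 11.000000
  f'(-3.000000) = -12.000000
  x_1 = -3.000000 - (11.000000)/(-12.000000) = -2.083333

x_1 = -2.083333


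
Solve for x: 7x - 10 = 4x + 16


Starting with: 7x - 10 = 4x + 16
Move all x terms to left: (7 - 4)x = 16 + 10
Simplify: 3x = 26
Divide both sides by 3: x = 26/3

x = 26/3


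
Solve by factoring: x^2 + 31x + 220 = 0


We need two numbers that multiply to 220 and add to 31.
Those numbers are 20 and 11 (since 20 * 11 = 220 and 20 + 11 = 31).
So x^2 + 31x + 220 = (x + 20)(x + 11) = 0
Setting each factor to zero: x = -20 or x = -11

x = -20, x = -11


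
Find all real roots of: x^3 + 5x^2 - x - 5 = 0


Let p(x) = x^3 + 5x^2 - x - 5. By the rational root theorem (leading coefficient 1), any rational root is an integer divisor of 5: try ±1, ±2, ... in turn.
Test x = 1: value = 0 ✓, so (x - 1) is a factor.
Synthetic division by (x - 1): bring down 1; 1(1) + 5 = 6; 6(1) - 1 = 5; 5(1) - 5 = 0 → quotient x^2 + 6x + 5, remainder 0.
Solve the quadratic x^2 + 6x + 5 = 0: discriminant = 6^2 - 4(1)(5) = 36 - 20 = 16.
sqrt(16) = 4, so x = (-6 ± 4)/2: x = -1 or x = -5.

x = -5, x = -1, x = 1


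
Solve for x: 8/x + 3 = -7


Subtract 3 from both sides: 8/x = -10
Multiply both sides by x: 8 = -10 * x
Divide by -10: x = -4/5

x = -4/5


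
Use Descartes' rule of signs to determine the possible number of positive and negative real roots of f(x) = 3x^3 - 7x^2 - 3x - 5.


Descartes' rule of signs:

For positive roots, count sign changes in f(x) = 3x^3 - 7x^2 - 3x - 5:
Signs of coefficients: +, -, -, -
Number of sign changes: 1
Possible positive real roots: 1

For negative roots, examine f(-x) = -3x^3 - 7x^2 + 3x - 5:
Signs of coefficients: -, -, +, -
Number of sign changes: 2
Possible negative real roots: 2, 0

Positive roots: 1; Negative roots: 2 or 0


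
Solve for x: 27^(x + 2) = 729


Express both sides with the same base.
729 = 27^2
Since the bases match, equate exponents: x + 2 = 2
So x = 2 - (2) = 0

x = 0


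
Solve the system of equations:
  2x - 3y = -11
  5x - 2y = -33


Using Cramer's rule:
Determinant D = (2)(-2) - (5)(-3) = -4 + 15 = 11
Dx = (-11)(-2) - (-33)(-3) = 22 - 99 = -77
Dy = (2)(-33) - (5)(-11) = -66 + 55 = -11
x = Dx/D = -77/11 = -7
y = Dy/D = -11/11 = -1

x = -7, y = -1


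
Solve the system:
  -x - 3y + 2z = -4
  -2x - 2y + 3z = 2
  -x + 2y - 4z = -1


Using Cramer's rule. Expand each determinant along the first row.
D  = (-1)*[(-2)*(-4) - 3*2] - (-3)*[(-2)*(-4) - 3*(-1)] + 2*[(-2)*2 - (-2)*(-1)]
  = (-1)*(2) - (-3)*(11) + 2*(-6) = 19
Dx = (-4)*[(-2)*(-4) - 3*2] - (-3)*[2*(-4) - 3*(-1)] + 2*[2*2 - (-2)*(-1)]
  = (-4)*(2) - (-3)*(-5) + 2*(2) = -19
Dy = (-1)*[2*(-4) - 3*(-1)] - (-4)*[(-2)*(-4) - 3*(-1)] + 2*[(-2)*(-1) - 2*(-1)]
  = (-1)*(-5) - (-4)*(11) + 2*(4) = 57
Dz = (-1)*[(-2)*(-1) - 2*2] - (-3)*[(-2)*(-1) - 2*(-1)] + (-4)*[(-2)*2 - (-2)*(-1)]
  = (-1)*(-2) - (-3)*(4) + (-4)*(-6) = 38
x = Dx/D = -19/19 = -1, y = Dy/D = 57/19 = 3, z = Dz/D = 38/19 = 2
Check eq1: (-1)(-1) + (-3)(3) + (2)(2) = -4 = -4 ✓
Check eq2: (-2)(-1) + (-2)(3) + (3)(2) = 2 = 2 ✓
Check eq3: (-1)(-1) + (2)(3) + (-4)(2) = -1 = -1 ✓

x = -1, y = 3, z = 2


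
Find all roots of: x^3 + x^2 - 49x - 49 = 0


Let p(x) = x^3 + x^2 - 49x - 49. By the rational root theorem (leading coefficient 1), any rational root is an integer divisor of 49: try ±1, ±2, ... in turn.
Test x = 1: value = -96 ≠ 0.
Test x = -1: value = 0 ✓, so (x + 1) is a factor.
Synthetic division by (x + 1): bring down 1; 1(-1) + 1 = 0; 0(-1) - 49 = -49; (-49)(-1) - 49 = 0 → quotient x^2 - 49, remainder 0.
Solve the quadratic x^2 - 49 = 0: discriminant = 0^2 - 4(1)(-49) = 0 + 196 = 196.
sqrt(196) = 14, so x = (0 ± 14)/2: x = 7 or x = -7.
Collecting all roots found:

x = -7, x = -1, x = 7


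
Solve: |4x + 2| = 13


An absolute value equation |expr| = 13 gives two cases:
Case 1: 4x + 2 = 13
  4x = 11, so x = 11/4
Case 2: 4x + 2 = -13
  4x = -15, so x = -15/4

x = -15/4, x = 11/4


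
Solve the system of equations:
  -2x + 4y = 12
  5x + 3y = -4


Using Cramer's rule:
Determinant D = (-2)(3) - (5)(4) = -6 - 20 = -26
Dx = (12)(3) - (-4)(4) = 36 + 16 = 52
Dy = (-2)(-4) - (5)(12) = 8 - 60 = -52
x = Dx/D = 52/-26 = -2
y = Dy/D = -52/-26 = 2

x = -2, y = 2


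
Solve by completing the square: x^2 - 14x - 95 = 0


Start: x^2 - 14x - 95 = 0
Move constant: x^2 - 14x = 95
Half of -14 is -7, squared is 49
Add 49 to both sides: x^2 - 14x + 49 = 144
(x - 7)^2 = 144
x - 7 = ±12
x = 7 + 12 = 19 or x = 7 - 12 = -5

x = -5, x = 19


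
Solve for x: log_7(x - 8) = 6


Convert to exponential form: x - 8 = 7^6 = 117649
x = 117649 + 8 = 117657
Check: log_7(117657 - 8) = log_7(117649) = log_7(117649) = 6 ✓

x = 117657


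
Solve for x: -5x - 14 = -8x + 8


Starting with: -5x - 14 = -8x + 8
Move all x terms to left: (-5 + 8)x = 8 + 14
Simplify: 3x = 22
Divide both sides by 3: x = 22/3

x = 22/3


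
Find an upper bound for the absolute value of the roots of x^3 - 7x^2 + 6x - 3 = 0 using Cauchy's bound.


Cauchy's bound: all roots r satisfy |r| <= 1 + max(|a_i/a_n|) for i = 0,...,n-1
where a_n is the leading coefficient.

Coefficients: [1, -7, 6, -3]
Leading coefficient a_n = 1
Ratios |a_i/a_n|: 7, 6, 3
Maximum ratio: 7
Cauchy's bound: |r| <= 1 + 7 = 8

Upper bound = 8


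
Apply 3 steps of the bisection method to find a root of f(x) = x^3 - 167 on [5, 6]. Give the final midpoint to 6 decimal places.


f(x) = x^3 - 167
f(5) = -42 < 0
f(6) = 49 > 0

Step 1: midpoint = (5.000000 + 6.000000)/2 = 5.500000
  f(5.500000) = -0.625000
  f(mid) < 0, so root is in [5.500000, 6.000000]

Step 2: midpoint = (5.500000 + 6.000000)/2 = 5.750000
  f(5.750000) = 23.109375
  f(mid) > 0, so root is in [5.500000, 5.750000]

Step 3: midpoint = (5.500000 + 5.750000)/2 = 5.625000
  f(5.625000) = 10.978516
  f(mid) > 0, so root is in [5.500000, 5.625000]

midpoint = 5.625000


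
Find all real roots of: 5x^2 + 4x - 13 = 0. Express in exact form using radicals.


Using the quadratic formula: x = (-b ± sqrt(b^2 - 4ac)) / (2a)
Here a = 5, b = 4, c = -13
Discriminant = b^2 - 4ac = 4^2 - 4(5)(-13) = 16 + 260 = 276
Since discriminant = 276 > 0, there are two real roots.
x = (-4 ± 2*sqrt(69)) / 10
Simplifying: x = (-2 ± sqrt(69)) / 5
Numerically: x ≈ 1.2613 or x ≈ -2.0613

x = (-2 + sqrt(69)) / 5 or x = (-2 - sqrt(69)) / 5


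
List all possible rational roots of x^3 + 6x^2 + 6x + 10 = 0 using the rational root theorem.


Rational root theorem: possible roots are ±p/q where:
  p divides the constant term (10): p ∈ {1, 2, 5, 10}
  q divides the leading coefficient (1): q ∈ {1}

All possible rational roots: -10, -5, -2, -1, 1, 2, 5, 10

-10, -5, -2, -1, 1, 2, 5, 10


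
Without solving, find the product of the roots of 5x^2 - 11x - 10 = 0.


By Vieta's formulas for ax^2 + bx + c = 0:
  Sum of roots = -b/a
  Product of roots = c/a

Here a = 5, b = -11, c = -10
Sum = -(-11)/5 = 11/5
Product = -10/5 = -2

Product = -2


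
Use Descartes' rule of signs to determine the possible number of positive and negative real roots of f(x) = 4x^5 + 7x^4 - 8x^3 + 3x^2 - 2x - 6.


Descartes' rule of signs:

For positive roots, count sign changes in f(x) = 4x^5 + 7x^4 - 8x^3 + 3x^2 - 2x - 6:
Signs of coefficients: +, +, -, +, -, -
Number of sign changes: 3
Possible positive real roots: 3, 1

For negative roots, examine f(-x) = -4x^5 + 7x^4 + 8x^3 + 3x^2 + 2x - 6:
Signs of coefficients: -, +, +, +, +, -
Number of sign changes: 2
Possible negative real roots: 2, 0

Positive roots: 3 or 1; Negative roots: 2 or 0


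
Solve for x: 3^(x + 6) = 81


Express both sides with the same base.
81 = 3^4
Since the bases match, equate exponents: x + 6 = 4
So x = 4 - (6) = -2

x = -2


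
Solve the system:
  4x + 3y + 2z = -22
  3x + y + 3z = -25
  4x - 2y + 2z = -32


Using Cramer's rule. Expand each determinant along the first row.
D  = 4*[1*2 - 3*(-2)] - 3*[3*2 - 3*4] + 2*[3*(-2) - 1*4]
  = 4*(8) - 3*(-6) + 2*(-10) = 30
Dx = (-22)*[1*2 - 3*(-2)] - 3*[(-25)*2 - 3*(-32)] + 2*[(-25)*(-2) - 1*(-32)]
  = (-22)*(8) - 3*(46) + 2*(82) = -150
Dy = 4*[(-25)*2 - 3*(-32)] - (-22)*[3*2 - 3*4] + 2*[3*(-32) - (-25)*4]
  = 4*(46) - (-22)*(-6) + 2*(4) = 60
Dz = 4*[1*(-32) - (-25)*(-2)] - 3*[3*(-32) - (-25)*4] + (-22)*[3*(-2) - 1*4]
  = 4*(-82) - 3*(4) + (-22)*(-10) = -120
x = Dx/D = -150/30 = -5, y = Dy/D = 60/30 = 2, z = Dz/D = -120/30 = -4
Check eq1: (4)(-5) + (3)(2) + (2)(-4) = -22 = -22 ✓
Check eq2: (3)(-5) + (1)(2) + (3)(-4) = -25 = -25 ✓
Check eq3: (4)(-5) + (-2)(2) + (2)(-4) = -32 = -32 ✓

x = -5, y = 2, z = -4


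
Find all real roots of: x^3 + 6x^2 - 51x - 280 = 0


Let p(x) = x^3 + 6x^2 - 51x - 280. By the rational root theorem (leading coefficient 1), any rational root is an integer divisor of 280: try ±1, ±2, ... in turn.
Test x = 1: value = -324 ≠ 0.
Test x = -1: value = -224 ≠ 0.
Test x = 2: value = -350 ≠ 0.
Test x = -2: value = -162 ≠ 0.
Test x = 4: value = -324 ≠ 0.
Test x = -4: value = -44 ≠ 0.
Test x = 5: value = -260 ≠ 0.
Test x = -5: value = 0 ✓, so (x + 5) is a factor.
Synthetic division by (x + 5): bring down 1; 1(-5) + 6 = 1; 1(-5) - 51 = -56; (-56)(-5) - 280 = 0 → quotient x^2 + x - 56, remainder 0.
Solve the quadratic x^2 + x - 56 = 0: discriminant = 1^2 - 4(1)(-56) = 1 + 224 = 225.
sqrt(225) = 15, so x = (-1 ± 15)/2: x = 7 or x = -8.

x = -8, x = -5, x = 7


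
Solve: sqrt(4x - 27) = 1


Square both sides: 4x - 27 = 1^2 = 1
4x = 1 + 27 = 28
x = 7
Check: sqrt(4*7 - 27) = sqrt(1) = 1 ✓

x = 7


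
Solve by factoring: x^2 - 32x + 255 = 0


We need two numbers that multiply to 255 and add to -32.
Those numbers are -17 and -15 (since (-17) * (-15) = 255 and (-17) + (-15) = -32).
So x^2 - 32x + 255 = (x - 17)(x - 15) = 0
Setting each factor to zero: x = 17 or x = 15

x = 15, x = 17


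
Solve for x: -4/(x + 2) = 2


Multiply both sides by (x + 2): -4 = 2(x + 2)
Distribute: -4 = 2x + 4
2x = -4 - 4 = -8
x = -4

x = -4


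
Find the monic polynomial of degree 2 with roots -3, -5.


A monic polynomial with roots -3, -5 is:
p(x) = (x + 3)(x + 5)
After multiplying by (x + 3): x + 3
After multiplying by (x + 5): x^2 + 8x + 15

x^2 + 8x + 15


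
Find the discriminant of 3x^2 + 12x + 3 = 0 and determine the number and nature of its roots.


For ax^2 + bx + c = 0, discriminant D = b^2 - 4ac
Here a = 3, b = 12, c = 3
D = (12)^2 - 4(3)(3) = 144 - 36 = 108

D = 108 > 0 but not a perfect square
The equation has 2 distinct real irrational roots.

Discriminant = 108, 2 distinct real irrational roots


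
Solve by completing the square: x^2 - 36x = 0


Start: x^2 - 36x + 0 = 0
Move constant: x^2 - 36x = 0
Half of -36 is -18, squared is 324
Add 324 to both sides: x^2 - 36x + 324 = 324
(x - 18)^2 = 324
x - 18 = ±18
x = 18 + 18 = 36 or x = 18 - 18 = 0

x = 0, x = 36


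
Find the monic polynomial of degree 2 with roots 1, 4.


A monic polynomial with roots 1, 4 is:
p(x) = (x - 1)(x - 4)
After multiplying by (x - 1): x - 1
After multiplying by (x - 4): x^2 - 5x + 4

x^2 - 5x + 4


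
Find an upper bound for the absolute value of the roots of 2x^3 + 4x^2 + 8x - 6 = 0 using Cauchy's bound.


Cauchy's bound: all roots r satisfy |r| <= 1 + max(|a_i/a_n|) for i = 0,...,n-1
where a_n is the leading coefficient.

Coefficients: [2, 4, 8, -6]
Leading coefficient a_n = 2
Ratios |a_i/a_n|: 2, 4, 3
Maximum ratio: 4
Cauchy's bound: |r| <= 1 + 4 = 5

Upper bound = 5


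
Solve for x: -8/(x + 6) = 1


Multiply both sides by (x + 6): -8 = 1(x + 6)
Distribute: -8 = x + 6
x = -8 - 6 = -14
x = -14

x = -14


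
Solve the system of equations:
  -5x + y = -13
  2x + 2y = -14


Using Cramer's rule:
Determinant D = (-5)(2) - (2)(1) = -10 - 2 = -12
Dx = (-13)(2) - (-14)(1) = -26 + 14 = -12
Dy = (-5)(-14) - (2)(-13) = 70 + 26 = 96
x = Dx/D = -12/-12 = 1
y = Dy/D = 96/-12 = -8

x = 1, y = -8


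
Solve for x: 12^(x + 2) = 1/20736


Express both sides with the same base.
1/20736 = 12^(-4)
Since the bases match, equate exponents: x + 2 = -4
So x = -4 - (2) = -6

x = -6


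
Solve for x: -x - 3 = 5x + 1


Starting with: -x - 3 = 5x + 1
Move all x terms to left: (-1 - 5)x = 1 + 3
Simplify: -6x = 4
Divide both sides by -6: x = -2/3

x = -2/3


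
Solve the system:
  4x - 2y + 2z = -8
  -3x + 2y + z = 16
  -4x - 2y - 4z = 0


Using Cramer's rule. Expand each determinant along the first row.
D  = 4*[2*(-4) - 1*(-2)] - (-2)*[(-3)*(-4) - 1*(-4)] + 2*[(-3)*(-2) - 2*(-4)]
  = 4*(-6) - (-2)*(16) + 2*(14) = 36
Dx = (-8)*[2*(-4) - 1*(-2)] - (-2)*[16*(-4) - 1*0] + 2*[16*(-2) - 2*0]
  = (-8)*(-6) - (-2)*(-64) + 2*(-32) = -144
Dy = 4*[16*(-4) - 1*0] - (-8)*[(-3)*(-4) - 1*(-4)] + 2*[(-3)*0 - 16*(-4)]
  = 4*(-64) - (-8)*(16) + 2*(64) = 0
Dz = 4*[2*0 - 16*(-2)] - (-2)*[(-3)*0 - 16*(-4)] + (-8)*[(-3)*(-2) - 2*(-4)]
  = 4*(32) - (-2)*(64) + (-8)*(14) = 144
x = Dx/D = -144/36 = -4, y = Dy/D = 0/36 = 0, z = Dz/D = 144/36 = 4
Check eq1: (4)(-4) + (-2)(0) + (2)(4) = -8 = -8 ✓
Check eq2: (-3)(-4) + (2)(0) + (1)(4) = 16 = 16 ✓
Check eq3: (-4)(-4) + (-2)(0) + (-4)(4) = 0 = 0 ✓

x = -4, y = 0, z = 4


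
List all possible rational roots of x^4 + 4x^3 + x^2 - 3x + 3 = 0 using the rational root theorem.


Rational root theorem: possible roots are ±p/q where:
  p divides the constant term (3): p ∈ {1, 3}
  q divides the leading coefficient (1): q ∈ {1}

All possible rational roots: -3, -1, 1, 3

-3, -1, 1, 3


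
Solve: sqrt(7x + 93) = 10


Square both sides: 7x + 93 = 10^2 = 100
7x = 100 - 93 = 7
x = 1
Check: sqrt(7*1 + 93) = sqrt(100) = 10 ✓

x = 1


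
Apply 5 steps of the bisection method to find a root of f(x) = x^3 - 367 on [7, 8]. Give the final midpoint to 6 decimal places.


f(x) = x^3 - 367
f(7) = -24 < 0
f(8) = 145 > 0

Step 1: midpoint = (7.000000 + 8.000000)/2 = 7.500000
  f(7.500000) = 54.875000
  f(mid) > 0, so root is in [7.000000, 7.500000]

Step 2: midpoint = (7.000000 + 7.500000)/2 = 7.250000
  f(7.250000) = 14.078125
  f(mid) > 0, so root is in [7.000000, 7.250000]

Step 3: midpoint = (7.000000 + 7.250000)/2 = 7.125000
  f(7.125000) = -5.294922
  f(mid) < 0, so root is in [7.125000, 7.250000]

Step 4: midpoint = (7.125000 + 7.250000)/2 = 7.187500
  f(7.187500) = 4.307373
  f(mid) > 0, so root is in [7.125000, 7.187500]

Step 5: midpoint = (7.125000 + 7.187500)/2 = 7.156250
  f(7.156250) = -0.514740
  f(mid) < 0, so root is in [7.156250, 7.187500]

midpoint = 7.156250


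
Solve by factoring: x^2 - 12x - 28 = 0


We need two numbers that multiply to -28 and add to -12.
Those numbers are 2 and -14 (since 2 * (-14) = -28 and 2 + (-14) = -12).
So x^2 - 12x - 28 = (x + 2)(x - 14) = 0
Setting each factor to zero: x = -2 or x = 14

x = -2, x = 14


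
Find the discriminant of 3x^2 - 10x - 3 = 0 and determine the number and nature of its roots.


For ax^2 + bx + c = 0, discriminant D = b^2 - 4ac
Here a = 3, b = -10, c = -3
D = (-10)^2 - 4(3)(-3) = 100 + 36 = 136

D = 136 > 0 but not a perfect square
The equation has 2 distinct real irrational roots.

Discriminant = 136, 2 distinct real irrational roots


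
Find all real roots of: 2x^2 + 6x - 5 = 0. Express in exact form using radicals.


Using the quadratic formula: x = (-b ± sqrt(b^2 - 4ac)) / (2a)
Here a = 2, b = 6, c = -5
Discriminant = b^2 - 4ac = 6^2 - 4(2)(-5) = 36 + 40 = 76
Since discriminant = 76 > 0, there are two real roots.
x = (-6 ± 2*sqrt(19)) / 4
Simplifying: x = (-3 ± sqrt(19)) / 2
Numerically: x ≈ 0.6794 or x ≈ -3.6794

x = (-3 + sqrt(19)) / 2 or x = (-3 - sqrt(19)) / 2


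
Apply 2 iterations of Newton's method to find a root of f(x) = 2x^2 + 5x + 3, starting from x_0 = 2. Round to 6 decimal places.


Newton's method: x_(n+1) = x_n - f(x_n)/f'(x_n)
f(x) = 2x^2 + 5x + 3
f'(x) = 4x + 5

Iteration 1:
  f(2.000000) = 21.000000
  f'(2.000000) = 13.000000
  x_1 = 2.000000 - (21.000000)/(13.000000) = 0.384615

Iteration 2:
  f(0.384615) = 5.218935
  f'(0.384615) = 6.538462
  x_2 = 0.384615 - (5.218935)/(6.538462) = -0.413575

x_2 = -0.413575


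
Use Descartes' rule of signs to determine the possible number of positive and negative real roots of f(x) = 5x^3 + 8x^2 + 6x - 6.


Descartes' rule of signs:

For positive roots, count sign changes in f(x) = 5x^3 + 8x^2 + 6x - 6:
Signs of coefficients: +, +, +, -
Number of sign changes: 1
Possible positive real roots: 1

For negative roots, examine f(-x) = -5x^3 + 8x^2 - 6x - 6:
Signs of coefficients: -, +, -, -
Number of sign changes: 2
Possible negative real roots: 2, 0

Positive roots: 1; Negative roots: 2 or 0


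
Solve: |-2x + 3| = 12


An absolute value equation |expr| = 12 gives two cases:
Case 1: -2x + 3 = 12
  -2x = 9, so x = -9/2
Case 2: -2x + 3 = -12
  -2x = -15, so x = 15/2

x = -9/2, x = 15/2


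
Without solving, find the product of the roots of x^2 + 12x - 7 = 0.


By Vieta's formulas for ax^2 + bx + c = 0:
  Sum of roots = -b/a
  Product of roots = c/a

Here a = 1, b = 12, c = -7
Sum = -(12)/1 = -12
Product = -7/1 = -7

Product = -7


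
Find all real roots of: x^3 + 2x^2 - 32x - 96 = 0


Let p(x) = x^3 + 2x^2 - 32x - 96. By the rational root theorem (leading coefficient 1), any rational root is an integer divisor of 96: try ±1, ±2, ... in turn.
Test x = 1: value = -125 ≠ 0.
Test x = -1: value = -63 ≠ 0.
Test x = 2: value = -144 ≠ 0.
Test x = -2: value = -32 ≠ 0.
Test x = 3: value = -147 ≠ 0.
Test x = -3: value = -9 ≠ 0.
Test x = 4: value = -128 ≠ 0.
Test x = -4: value = 0 ✓, so (x + 4) is a factor.
Synthetic division by (x + 4): bring down 1; 1(-4) + 2 = -2; (-2)(-4) - 32 = -24; (-24)(-4) - 96 = 0 → quotient x^2 - 2x - 24, remainder 0.
Solve the quadratic x^2 - 2x - 24 = 0: discriminant = (-2)^2 - 4(1)(-24) = 4 + 96 = 100.
sqrt(100) = 10, so x = (2 ± 10)/2: x = 6 or x = -4.

x = -4 (multiplicity 2), x = 6


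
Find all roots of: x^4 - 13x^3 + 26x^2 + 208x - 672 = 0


Let p(x) = x^4 - 13x^3 + 26x^2 + 208x - 672. By the rational root theorem (leading coefficient 1), any rational root is an integer divisor of 672: try ±1, ±2, ... in turn.
Test x = 1: value = -450 ≠ 0.
Test x = -1: value = -840 ≠ 0.
Test x = 2: value = -240 ≠ 0.
Test x = -2: value = -864 ≠ 0.
Test x = 3: value = -84 ≠ 0.
Test x = -3: value = -630 ≠ 0.
Test x = 4: value = 0 ✓, so (x - 4) is a factor.
Synthetic division by (x - 4): bring down 1; 1(4) - 13 = -9; (-9)(4) + 26 = -10; (-10)(4) + 208 = 168; 168(4) - 672 = 0 → quotient x^3 - 9x^2 - 10x + 168, remainder 0.
Continue with the quotient x^3 - 9x^2 - 10x + 168 (candidates must divide 168; re-test x = 4 first in case it repeats).
Test x = 4: value = 48 ≠ 0.
Test x = -4: value = 0 ✓, so (x + 4) is a factor.
Synthetic division by (x + 4): bring down 1; 1(-4) - 9 = -13; (-13)(-4) - 10 = 42; 42(-4) + 168 = 0 → quotient x^2 - 13x + 42, remainder 0.
Solve the quadratic x^2 - 13x + 42 = 0: discriminant = (-13)^2 - 4(1)(42) = 169 - 168 = 1.
sqrt(1) = 1, so x = (13 ± 1)/2: x = 7 or x = 6.
Collecting all roots found:

x = -4, x = 4, x = 6, x = 7


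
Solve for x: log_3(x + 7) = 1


Convert to exponential form: x + 7 = 3^1 = 3
x = 3 - 7 = -4
Check: log_3(-4 + 7) = log_3(3) = log_3(3) = 1 ✓

x = -4


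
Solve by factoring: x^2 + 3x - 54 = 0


We need two numbers that multiply to -54 and add to 3.
Those numbers are -6 and 9 (since (-6) * 9 = -54 and (-6) + 9 = 3).
So x^2 + 3x - 54 = (x - 6)(x + 9) = 0
Setting each factor to zero: x = 6 or x = -9

x = -9, x = 6


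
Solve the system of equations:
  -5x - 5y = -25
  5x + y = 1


Using Cramer's rule:
Determinant D = (-5)(1) - (5)(-5) = -5 + 25 = 20
Dx = (-25)(1) - (1)(-5) = -25 + 5 = -20
Dy = (-5)(1) - (5)(-25) = -5 + 125 = 120
x = Dx/D = -20/20 = -1
y = Dy/D = 120/20 = 6

x = -1, y = 6


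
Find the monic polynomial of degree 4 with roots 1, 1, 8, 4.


A monic polynomial with roots 1, 1, 8, 4 is:
p(x) = (x - 1)(x - 1)(x - 8)(x - 4)
After multiplying by (x - 1): x - 1
After multiplying by (x - 1): x^2 - 2x + 1
After multiplying by (x - 8): x^3 - 10x^2 + 17x - 8
After multiplying by (x - 4): x^4 - 14x^3 + 57x^2 - 76x + 32

x^4 - 14x^3 + 57x^2 - 76x + 32


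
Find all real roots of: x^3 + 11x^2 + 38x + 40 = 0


Let p(x) = x^3 + 11x^2 + 38x + 40. By the rational root theorem (leading coefficient 1), any rational root is an integer divisor of 40: try ±1, ±2, ... in turn.
Test x = 1: value = 90 ≠ 0.
Test x = -1: value = 12 ≠ 0.
Test x = 2: value = 168 ≠ 0.
Test x = -2: value = 0 ✓, so (x + 2) is a factor.
Synthetic division by (x + 2): bring down 1; 1(-2) + 11 = 9; 9(-2) + 38 = 20; 20(-2) + 40 = 0 → quotient x^2 + 9x + 20, remainder 0.
Solve the quadratic x^2 + 9x + 20 = 0: discriminant = 9^2 - 4(1)(20) = 81 - 80 = 1.
sqrt(1) = 1, so x = (-9 ± 1)/2: x = -4 or x = -5.

x = -5, x = -4, x = -2


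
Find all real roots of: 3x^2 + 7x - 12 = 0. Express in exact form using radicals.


Using the quadratic formula: x = (-b ± sqrt(b^2 - 4ac)) / (2a)
Here a = 3, b = 7, c = -12
Discriminant = b^2 - 4ac = 7^2 - 4(3)(-12) = 49 + 144 = 193
Since discriminant = 193 > 0, there are two real roots.
x = (-7 ± sqrt(193)) / 6
Numerically: x ≈ 1.1487 or x ≈ -3.4821

x = (-7 + sqrt(193)) / 6 or x = (-7 - sqrt(193)) / 6


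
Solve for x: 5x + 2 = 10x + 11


Starting with: 5x + 2 = 10x + 11
Move all x terms to left: (5 - 10)x = 11 - 2
Simplify: -5x = 9
Divide both sides by -5: x = -9/5

x = -9/5


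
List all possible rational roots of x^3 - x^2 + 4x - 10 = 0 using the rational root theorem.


Rational root theorem: possible roots are ±p/q where:
  p divides the constant term (-10): p ∈ {1, 2, 5, 10}
  q divides the leading coefficient (1): q ∈ {1}

All possible rational roots: -10, -5, -2, -1, 1, 2, 5, 10

-10, -5, -2, -1, 1, 2, 5, 10


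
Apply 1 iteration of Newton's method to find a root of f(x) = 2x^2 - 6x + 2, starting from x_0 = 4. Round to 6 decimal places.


Newton's method: x_(n+1) = x_n - f(x_n)/f'(x_n)
f(x) = 2x^2 - 6x + 2
f'(x) = 4x - 6

Iteration 1:
  f(4.000000) = 10.000000
  f'(4.000000) = 10.000000
  x_1 = 4.000000 - (10.000000)/(10.000000) = 3.000000

x_1 = 3.000000


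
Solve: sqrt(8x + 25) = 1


Square both sides: 8x + 25 = 1^2 = 1
8x = 1 - 25 = -24
x = -3
Check: sqrt(8*(-3) + 25) = sqrt(1) = 1 ✓

x = -3


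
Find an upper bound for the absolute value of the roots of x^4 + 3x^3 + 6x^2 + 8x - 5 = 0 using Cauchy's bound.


Cauchy's bound: all roots r satisfy |r| <= 1 + max(|a_i/a_n|) for i = 0,...,n-1
where a_n is the leading coefficient.

Coefficients: [1, 3, 6, 8, -5]
Leading coefficient a_n = 1
Ratios |a_i/a_n|: 3, 6, 8, 5
Maximum ratio: 8
Cauchy's bound: |r| <= 1 + 8 = 9

Upper bound = 9


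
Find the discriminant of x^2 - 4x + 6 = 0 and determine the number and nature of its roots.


For ax^2 + bx + c = 0, discriminant D = b^2 - 4ac
Here a = 1, b = -4, c = 6
D = (-4)^2 - 4(1)(6) = 16 - 24 = -8

D = -8 < 0
The equation has no real roots (2 complex conjugate roots).

Discriminant = -8, no real roots (2 complex conjugate roots)


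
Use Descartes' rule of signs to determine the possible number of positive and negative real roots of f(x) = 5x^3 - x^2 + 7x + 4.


Descartes' rule of signs:

For positive roots, count sign changes in f(x) = 5x^3 - x^2 + 7x + 4:
Signs of coefficients: +, -, +, +
Number of sign changes: 2
Possible positive real roots: 2, 0

For negative roots, examine f(-x) = -5x^3 - x^2 - 7x + 4:
Signs of coefficients: -, -, -, +
Number of sign changes: 1
Possible negative real roots: 1

Positive roots: 2 or 0; Negative roots: 1


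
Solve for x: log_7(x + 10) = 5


Convert to exponential form: x + 10 = 7^5 = 16807
x = 16807 - 10 = 16797
Check: log_7(16797 + 10) = log_7(16807) = log_7(16807) = 5 ✓

x = 16797


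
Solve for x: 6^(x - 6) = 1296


Express both sides with the same base.
1296 = 6^4
Since the bases match, equate exponents: x - 6 = 4
So x = 4 - (-6) = 10

x = 10


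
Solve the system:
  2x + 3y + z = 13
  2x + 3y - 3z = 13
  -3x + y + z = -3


Using Cramer's rule. Expand each determinant along the first row.
D  = 2*[3*1 - (-3)*1] - 3*[2*1 - (-3)*(-3)] + 1*[2*1 - 3*(-3)]
  = 2*(6) - 3*(-7) + 1*(11) = 44
Dx = 13*[3*1 - (-3)*1] - 3*[13*1 - (-3)*(-3)] + 1*[13*1 - 3*(-3)]
  = 13*(6) - 3*(4) + 1*(22) = 88
Dy = 2*[13*1 - (-3)*(-3)] - 13*[2*1 - (-3)*(-3)] + 1*[2*(-3) - 13*(-3)]
  = 2*(4) - 13*(-7) + 1*(33) = 132
Dz = 2*[3*(-3) - 13*1] - 3*[2*(-3) - 13*(-3)] + 13*[2*1 - 3*(-3)]
  = 2*(-22) - 3*(33) + 13*(11) = 0
x = Dx/D = 88/44 = 2, y = Dy/D = 132/44 = 3, z = Dz/D = 0/44 = 0
Check eq1: (2)(2) + (3)(3) + (1)(0) = 13 = 13 ✓
Check eq2: (2)(2) + (3)(3) + (-3)(0) = 13 = 13 ✓
Check eq3: (-3)(2) + (1)(3) + (1)(0) = -3 = -3 ✓

x = 2, y = 3, z = 0


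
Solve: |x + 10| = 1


An absolute value equation |expr| = 1 gives two cases:
Case 1: x + 10 = 1
  x = -9, so x = -9
Case 2: x + 10 = -1
  x = -11, so x = -11

x = -11, x = -9


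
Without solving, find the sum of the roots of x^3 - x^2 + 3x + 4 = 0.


By Vieta's formulas for x^3 + bx^2 + cx + d = 0:
  r1 + r2 + r3 = -b/a = 1
  r1*r2 + r1*r3 + r2*r3 = c/a = 3
  r1*r2*r3 = -d/a = -4


Sum = 1


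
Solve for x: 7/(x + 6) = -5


Multiply both sides by (x + 6): 7 = -5(x + 6)
Distribute: 7 = -5x - 30
-5x = 7 + 30 = 37
x = -37/5

x = -37/5


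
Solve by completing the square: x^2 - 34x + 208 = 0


Start: x^2 - 34x + 208 = 0
Move constant: x^2 - 34x = -208
Half of -34 is -17, squared is 289
Add 289 to both sides: x^2 - 34x + 289 = 81
(x - 17)^2 = 81
x - 17 = ±9
x = 17 + 9 = 26 or x = 17 - 9 = 8

x = 8, x = 26


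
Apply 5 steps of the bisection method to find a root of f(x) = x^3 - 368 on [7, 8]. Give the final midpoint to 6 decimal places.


f(x) = x^3 - 368
f(7) = -25 < 0
f(8) = 144 > 0

Step 1: midpoint = (7.000000 + 8.000000)/2 = 7.500000
  f(7.500000) = 53.875000
  f(mid) > 0, so root is in [7.000000, 7.500000]

Step 2: midpoint = (7.000000 + 7.500000)/2 = 7.250000
  f(7.250000) = 13.078125
  f(mid) > 0, so root is in [7.000000, 7.250000]

Step 3: midpoint = (7.000000 + 7.250000)/2 = 7.125000
  f(7.125000) = -6.294922
  f(mid) < 0, so root is in [7.125000, 7.250000]

Step 4: midpoint = (7.125000 + 7.250000)/2 = 7.187500
  f(7.187500) = 3.307373
  f(mid) > 0, so root is in [7.125000, 7.187500]

Step 5: midpoint = (7.125000 + 7.187500)/2 = 7.156250
  f(7.156250) = -1.514740
  f(mid) < 0, so root is in [7.156250, 7.187500]

midpoint = 7.156250


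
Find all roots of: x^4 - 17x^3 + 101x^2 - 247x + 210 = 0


Let p(x) = x^4 - 17x^3 + 101x^2 - 247x + 210. By the rational root theorem (leading coefficient 1), any rational root is an integer divisor of 210: try ±1, ±2, ... in turn.
Test x = 1: value = 48 ≠ 0.
Test x = -1: value = 576 ≠ 0.
Test x = 2: value = 0 ✓, so (x - 2) is a factor.
Synthetic division by (x - 2): bring down 1; 1(2) - 17 = -15; (-15)(2) + 101 = 71; 71(2) - 247 = -105; (-105)(2) + 210 = 0 → quotient x^3 - 15x^2 + 71x - 105, remainder 0.
Continue with the quotient x^3 - 15x^2 + 71x - 105 (candidates must divide 105).
Test x = 3: value = 0 ✓, so (x - 3) is a factor.
Synthetic division by (x - 3): bring down 1; 1(3) - 15 = -12; (-12)(3) + 71 = 35; 35(3) - 105 = 0 → quotient x^2 - 12x + 35, remainder 0.
Solve the quadratic x^2 - 12x + 35 = 0: discriminant = (-12)^2 - 4(1)(35) = 144 - 140 = 4.
sqrt(4) = 2, so x = (12 ± 2)/2: x = 7 or x = 5.
Collecting all roots found:

x = 2, x = 3, x = 5, x = 7


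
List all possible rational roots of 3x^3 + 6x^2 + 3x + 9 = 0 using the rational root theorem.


Rational root theorem: possible roots are ±p/q where:
  p divides the constant term (9): p ∈ {1, 3, 9}
  q divides the leading coefficient (3): q ∈ {1, 3}

All possible rational roots: -9, -3, -1, -1/3, 1/3, 1, 3, 9

-9, -3, -1, -1/3, 1/3, 1, 3, 9


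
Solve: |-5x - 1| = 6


An absolute value equation |expr| = 6 gives two cases:
Case 1: -5x - 1 = 6
  -5x = 7, so x = -7/5
Case 2: -5x - 1 = -6
  -5x = -5, so x = 1

x = -7/5, x = 1


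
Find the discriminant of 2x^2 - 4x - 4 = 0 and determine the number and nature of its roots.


For ax^2 + bx + c = 0, discriminant D = b^2 - 4ac
Here a = 2, b = -4, c = -4
D = (-4)^2 - 4(2)(-4) = 16 + 32 = 48

D = 48 > 0 but not a perfect square
The equation has 2 distinct real irrational roots.

Discriminant = 48, 2 distinct real irrational roots


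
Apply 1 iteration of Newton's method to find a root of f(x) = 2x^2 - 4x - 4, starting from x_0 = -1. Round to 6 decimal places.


Newton's method: x_(n+1) = x_n - f(x_n)/f'(x_n)
f(x) = 2x^2 - 4x - 4
f'(x) = 4x - 4

Iteration 1:
  f(-1.000000) = 2.000000
  f'(-1.000000) = -8.000000
  x_1 = -1.000000 - (2.000000)/(-8.000000) = -0.750000

x_1 = -0.750000


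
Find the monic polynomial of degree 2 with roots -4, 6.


A monic polynomial with roots -4, 6 is:
p(x) = (x + 4)(x - 6)
After multiplying by (x + 4): x + 4
After multiplying by (x - 6): x^2 - 2x - 24

x^2 - 2x - 24


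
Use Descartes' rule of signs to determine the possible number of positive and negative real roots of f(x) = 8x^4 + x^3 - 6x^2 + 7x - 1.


Descartes' rule of signs:

For positive roots, count sign changes in f(x) = 8x^4 + x^3 - 6x^2 + 7x - 1:
Signs of coefficients: +, +, -, +, -
Number of sign changes: 3
Possible positive real roots: 3, 1

For negative roots, examine f(-x) = 8x^4 - x^3 - 6x^2 - 7x - 1:
Signs of coefficients: +, -, -, -, -
Number of sign changes: 1
Possible negative real roots: 1

Positive roots: 3 or 1; Negative roots: 1


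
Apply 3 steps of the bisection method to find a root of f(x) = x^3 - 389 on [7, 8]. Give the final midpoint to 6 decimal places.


f(x) = x^3 - 389
f(7) = -46 < 0
f(8) = 123 > 0

Step 1: midpoint = (7.000000 + 8.000000)/2 = 7.500000
  f(7.500000) = 32.875000
  f(mid) > 0, so root is in [7.000000, 7.500000]

Step 2: midpoint = (7.000000 + 7.500000)/2 = 7.250000
  f(7.250000) = -7.921875
  f(mid) < 0, so root is in [7.250000, 7.500000]

Step 3: midpoint = (7.250000 + 7.500000)/2 = 7.375000
  f(7.375000) = 12.130859
  f(mid) > 0, so root is in [7.250000, 7.375000]

midpoint = 7.375000


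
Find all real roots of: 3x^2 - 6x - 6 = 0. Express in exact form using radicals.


Using the quadratic formula: x = (-b ± sqrt(b^2 - 4ac)) / (2a)
Here a = 3, b = -6, c = -6
Discriminant = b^2 - 4ac = (-6)^2 - 4(3)(-6) = 36 + 72 = 108
Since discriminant = 108 > 0, there are two real roots.
x = (6 ± 6*sqrt(3)) / 6
Simplifying: x = 1 ± sqrt(3)
Numerically: x ≈ 2.7321 or x ≈ -0.7321

x = 1 + sqrt(3) or x = 1 - sqrt(3)


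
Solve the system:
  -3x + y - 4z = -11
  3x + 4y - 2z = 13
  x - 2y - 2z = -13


Using Cramer's rule. Expand each determinant along the first row.
D  = (-3)*[4*(-2) - (-2)*(-2)] - 1*[3*(-2) - (-2)*1] + (-4)*[3*(-2) - 4*1]
  = (-3)*(-12) - 1*(-4) + (-4)*(-10) = 80
Dx = (-11)*[4*(-2) - (-2)*(-2)] - 1*[13*(-2) - (-2)*(-13)] + (-4)*[13*(-2) - 4*(-13)]
  = (-11)*(-12) - 1*(-52) + (-4)*(26) = 80
Dy = (-3)*[13*(-2) - (-2)*(-13)] - (-11)*[3*(-2) - (-2)*1] + (-4)*[3*(-13) - 13*1]
  = (-3)*(-52) - (-11)*(-4) + (-4)*(-52) = 320
Dz = (-3)*[4*(-13) - 13*(-2)] - 1*[3*(-13) - 13*1] + (-11)*[3*(-2) - 4*1]
  = (-3)*(-26) - 1*(-52) + (-11)*(-10) = 240
x = Dx/D = 80/80 = 1, y = Dy/D = 320/80 = 4, z = Dz/D = 240/80 = 3
Check eq1: (-3)(1) + (1)(4) + (-4)(3) = -11 = -11 ✓
Check eq2: (3)(1) + (4)(4) + (-2)(3) = 13 = 13 ✓
Check eq3: (1)(1) + (-2)(4) + (-2)(3) = -13 = -13 ✓

x = 1, y = 4, z = 3


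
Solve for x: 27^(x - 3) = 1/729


Express both sides with the same base.
1/729 = 27^(-2)
Since the bases match, equate exponents: x - 3 = -2
So x = -2 - (-3) = 1

x = 1


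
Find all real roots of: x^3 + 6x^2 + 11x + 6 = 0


Let p(x) = x^3 + 6x^2 + 11x + 6. By the rational root theorem (leading coefficient 1), any rational root is an integer divisor of 6: try ±1, ±2, ... in turn.
Test x = 1: value = 24 ≠ 0.
Test x = -1: value = 0 ✓, so (x + 1) is a factor.
Synthetic division by (x + 1): bring down 1; 1(-1) + 6 = 5; 5(-1) + 11 = 6; 6(-1) + 6 = 0 → quotient x^2 + 5x + 6, remainder 0.
Solve the quadratic x^2 + 5x + 6 = 0: discriminant = 5^2 - 4(1)(6) = 25 - 24 = 1.
sqrt(1) = 1, so x = (-5 ± 1)/2: x = -2 or x = -3.

x = -3, x = -2, x = -1


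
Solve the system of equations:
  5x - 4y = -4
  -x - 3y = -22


Using Cramer's rule:
Determinant D = (5)(-3) - (-1)(-4) = -15 - 4 = -19
Dx = (-4)(-3) - (-22)(-4) = 12 - 88 = -76
Dy = (5)(-22) - (-1)(-4) = -110 - 4 = -114
x = Dx/D = -76/-19 = 4
y = Dy/D = -114/-19 = 6

x = 4, y = 6


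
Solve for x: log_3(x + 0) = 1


Convert to exponential form: x + 0 = 3^1 = 3
x = 3 - 0 = 3
Check: log_3(3 + 0) = log_3(3) = log_3(3) = 1 ✓

x = 3


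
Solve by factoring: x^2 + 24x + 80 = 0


We need two numbers that multiply to 80 and add to 24.
Those numbers are 20 and 4 (since 20 * 4 = 80 and 20 + 4 = 24).
So x^2 + 24x + 80 = (x + 20)(x + 4) = 0
Setting each factor to zero: x = -20 or x = -4

x = -20, x = -4


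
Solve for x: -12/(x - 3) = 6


Multiply both sides by (x - 3): -12 = 6(x - 3)
Distribute: -12 = 6x - 18
6x = -12 + 18 = 6
x = 1

x = 1


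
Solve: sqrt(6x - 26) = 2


Square both sides: 6x - 26 = 2^2 = 4
6x = 4 + 26 = 30
x = 5
Check: sqrt(6*5 - 26) = sqrt(4) = 2 ✓

x = 5


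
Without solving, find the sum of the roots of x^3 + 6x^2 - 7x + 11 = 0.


By Vieta's formulas for x^3 + bx^2 + cx + d = 0:
  r1 + r2 + r3 = -b/a = -6
  r1*r2 + r1*r3 + r2*r3 = c/a = -7
  r1*r2*r3 = -d/a = -11


Sum = -6


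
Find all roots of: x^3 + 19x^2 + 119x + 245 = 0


Let p(x) = x^3 + 19x^2 + 119x + 245. By the rational root theorem (leading coefficient 1), any rational root is an integer divisor of 245: try ±1, ±2, ... in turn.
Test x = 1: value = 384 ≠ 0.
Test x = -1: value = 144 ≠ 0.
Test x = 5: value = 1440 ≠ 0.
Test x = -5: value = 0 ✓, so (x + 5) is a factor.
Synthetic division by (x + 5): bring down 1; 1(-5) + 19 = 14; 14(-5) + 119 = 49; 49(-5) + 245 = 0 → quotient x^2 + 14x + 49, remainder 0.
Solve the quadratic x^2 + 14x + 49 = 0: discriminant = 14^2 - 4(1)(49) = 196 - 196 = 0.
Discriminant = 0, so a double root: x = -14/2 = -7.
Collecting all roots found:

x = -7 (multiplicity 2), x = -5


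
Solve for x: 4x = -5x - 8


Starting with: 4x = -5x - 8
Move all x terms to left: (4 + 5)x = -8 - 0
Simplify: 9x = -8
Divide both sides by 9: x = -8/9

x = -8/9


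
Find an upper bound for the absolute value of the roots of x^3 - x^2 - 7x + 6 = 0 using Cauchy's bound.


Cauchy's bound: all roots r satisfy |r| <= 1 + max(|a_i/a_n|) for i = 0,...,n-1
where a_n is the leading coefficient.

Coefficients: [1, -1, -7, 6]
Leading coefficient a_n = 1
Ratios |a_i/a_n|: 1, 7, 6
Maximum ratio: 7
Cauchy's bound: |r| <= 1 + 7 = 8

Upper bound = 8


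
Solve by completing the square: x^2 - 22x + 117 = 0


Start: x^2 - 22x + 117 = 0
Move constant: x^2 - 22x = -117
Half of -22 is -11, squared is 121
Add 121 to both sides: x^2 - 22x + 121 = 4
(x - 11)^2 = 4
x - 11 = ±2
x = 11 + 2 = 13 or x = 11 - 2 = 9

x = 9, x = 13


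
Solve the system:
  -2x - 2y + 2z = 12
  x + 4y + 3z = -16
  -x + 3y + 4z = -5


Using Cramer's rule. Expand each determinant along the first row.
D  = (-2)*[4*4 - 3*3] - (-2)*[1*4 - 3*(-1)] + 2*[1*3 - 4*(-1)]
  = (-2)*(7) - (-2)*(7) + 2*(7) = 14
Dx = 12*[4*4 - 3*3] - (-2)*[(-16)*4 - 3*(-5)] + 2*[(-16)*3 - 4*(-5)]
  = 12*(7) - (-2)*(-49) + 2*(-28) = -70
Dy = (-2)*[(-16)*4 - 3*(-5)] - 12*[1*4 - 3*(-1)] + 2*[1*(-5) - (-16)*(-1)]
  = (-2)*(-49) - 12*(7) + 2*(-21) = -28
Dz = (-2)*[4*(-5) - (-16)*3] - (-2)*[1*(-5) - (-16)*(-1)] + 12*[1*3 - 4*(-1)]
  = (-2)*(28) - (-2)*(-21) + 12*(7) = -14
x = Dx/D = -70/14 = -5, y = Dy/D = -28/14 = -2, z = Dz/D = -14/14 = -1
Check eq1: (-2)(-5) + (-2)(-2) + (2)(-1) = 12 = 12 ✓
Check eq2: (1)(-5) + (4)(-2) + (3)(-1) = -16 = -16 ✓
Check eq3: (-1)(-5) + (3)(-2) + (4)(-1) = -5 = -5 ✓

x = -5, y = -2, z = -1


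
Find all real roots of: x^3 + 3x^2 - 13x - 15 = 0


Let p(x) = x^3 + 3x^2 - 13x - 15. By the rational root theorem (leading coefficient 1), any rational root is an integer divisor of 15: try ±1, ±2, ... in turn.
Test x = 1: value = -24 ≠ 0.
Test x = -1: value = 0 ✓, so (x + 1) is a factor.
Synthetic division by (x + 1): bring down 1; 1(-1) + 3 = 2; 2(-1) - 13 = -15; (-15)(-1) - 15 = 0 → quotient x^2 + 2x - 15, remainder 0.
Solve the quadratic x^2 + 2x - 15 = 0: discriminant = 2^2 - 4(1)(-15) = 4 + 60 = 64.
sqrt(64) = 8, so x = (-2 ± 8)/2: x = 3 or x = -5.

x = -5, x = -1, x = 3


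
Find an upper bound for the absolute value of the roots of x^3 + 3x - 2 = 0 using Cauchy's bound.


Cauchy's bound: all roots r satisfy |r| <= 1 + max(|a_i/a_n|) for i = 0,...,n-1
where a_n is the leading coefficient.

Coefficients: [1, 0, 3, -2]
Leading coefficient a_n = 1
Ratios |a_i/a_n|: 0, 3, 2
Maximum ratio: 3
Cauchy's bound: |r| <= 1 + 3 = 4

Upper bound = 4


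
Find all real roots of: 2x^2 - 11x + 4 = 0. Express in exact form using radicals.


Using the quadratic formula: x = (-b ± sqrt(b^2 - 4ac)) / (2a)
Here a = 2, b = -11, c = 4
Discriminant = b^2 - 4ac = (-11)^2 - 4(2)(4) = 121 - 32 = 89
Since discriminant = 89 > 0, there are two real roots.
x = (11 ± sqrt(89)) / 4
Numerically: x ≈ 5.1085 or x ≈ 0.3915

x = (11 + sqrt(89)) / 4 or x = (11 - sqrt(89)) / 4


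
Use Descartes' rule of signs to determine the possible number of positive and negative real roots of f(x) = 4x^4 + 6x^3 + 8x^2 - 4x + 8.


Descartes' rule of signs:

For positive roots, count sign changes in f(x) = 4x^4 + 6x^3 + 8x^2 - 4x + 8:
Signs of coefficients: +, +, +, -, +
Number of sign changes: 2
Possible positive real roots: 2, 0

For negative roots, examine f(-x) = 4x^4 - 6x^3 + 8x^2 + 4x + 8:
Signs of coefficients: +, -, +, +, +
Number of sign changes: 2
Possible negative real roots: 2, 0

Positive roots: 2 or 0; Negative roots: 2 or 0
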